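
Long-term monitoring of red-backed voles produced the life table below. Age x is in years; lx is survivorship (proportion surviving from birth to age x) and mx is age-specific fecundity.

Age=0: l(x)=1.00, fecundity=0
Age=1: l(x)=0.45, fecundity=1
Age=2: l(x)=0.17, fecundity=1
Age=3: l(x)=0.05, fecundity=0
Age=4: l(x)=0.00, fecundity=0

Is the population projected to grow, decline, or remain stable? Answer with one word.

declining

R0 = Σ lx·mx = 0 + 0.45 + 0.17 + 0 + 0 = 0.62
R0 < 1, so the population is declining.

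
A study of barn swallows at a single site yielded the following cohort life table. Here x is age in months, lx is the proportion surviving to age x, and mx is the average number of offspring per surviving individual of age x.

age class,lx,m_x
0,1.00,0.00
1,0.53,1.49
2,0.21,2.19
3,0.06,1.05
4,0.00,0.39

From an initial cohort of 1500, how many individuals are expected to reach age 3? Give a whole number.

Expected survivors = N0 · l_3 = 1500 × 0.06 = 90 → 90

90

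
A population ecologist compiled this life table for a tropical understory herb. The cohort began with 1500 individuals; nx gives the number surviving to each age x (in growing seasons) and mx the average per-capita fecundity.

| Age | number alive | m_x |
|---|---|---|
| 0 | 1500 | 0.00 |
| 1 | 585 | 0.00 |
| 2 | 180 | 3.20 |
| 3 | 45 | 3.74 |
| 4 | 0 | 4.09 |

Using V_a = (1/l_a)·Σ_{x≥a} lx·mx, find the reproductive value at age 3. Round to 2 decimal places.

lx = nx/n0 = nx/1500: 1, 0.39, 0.12, 0.03, 0
lx·mx for x ≥ 3: 0.1122, 0 → sum = 0.1122
V_3 = 0.1122 / l_3 = 0.1122 / 0.03 = 3.74 → 3.74

3.74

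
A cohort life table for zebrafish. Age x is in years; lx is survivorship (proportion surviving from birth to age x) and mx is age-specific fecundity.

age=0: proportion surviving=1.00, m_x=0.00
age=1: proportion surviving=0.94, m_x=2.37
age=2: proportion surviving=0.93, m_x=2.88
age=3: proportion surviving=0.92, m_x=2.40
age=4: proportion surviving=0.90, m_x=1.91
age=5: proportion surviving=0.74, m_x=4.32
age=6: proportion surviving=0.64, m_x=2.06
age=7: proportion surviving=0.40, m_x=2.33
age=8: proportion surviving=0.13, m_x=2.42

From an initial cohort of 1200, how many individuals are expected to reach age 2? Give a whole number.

Expected survivors = N0 · l_2 = 1200 × 0.93 = 1116 → 1116

1116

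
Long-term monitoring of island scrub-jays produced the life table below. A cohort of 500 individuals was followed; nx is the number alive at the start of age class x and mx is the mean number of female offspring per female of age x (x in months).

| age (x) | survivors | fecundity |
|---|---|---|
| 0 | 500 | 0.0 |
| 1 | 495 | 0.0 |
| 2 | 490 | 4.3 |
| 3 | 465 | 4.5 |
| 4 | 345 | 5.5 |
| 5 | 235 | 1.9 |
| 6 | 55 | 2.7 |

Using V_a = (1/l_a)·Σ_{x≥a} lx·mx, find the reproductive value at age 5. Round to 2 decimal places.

lx = nx/n0 = nx/500: 1, 0.99, 0.98, 0.93, 0.69, 0.47, 0.11
lx·mx for x ≥ 5: 0.893, 0.297 → sum = 1.19
V_5 = 1.19 / l_5 = 1.19 / 0.47 = 2.531915… → 2.53

2.53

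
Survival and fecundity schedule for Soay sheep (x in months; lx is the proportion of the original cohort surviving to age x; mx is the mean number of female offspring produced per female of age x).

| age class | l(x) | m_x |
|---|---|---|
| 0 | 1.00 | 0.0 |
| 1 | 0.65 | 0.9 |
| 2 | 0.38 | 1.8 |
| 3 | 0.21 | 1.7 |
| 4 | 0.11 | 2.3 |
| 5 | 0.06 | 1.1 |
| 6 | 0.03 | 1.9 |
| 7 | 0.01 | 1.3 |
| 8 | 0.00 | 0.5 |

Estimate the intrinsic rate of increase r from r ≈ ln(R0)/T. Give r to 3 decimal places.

R0 = Σ lx·mx = 0 + 0.585 + 0.684 + 0.357 + 0.253 + 0.066 + 0.057 + 0.013 + 0 = 2.015
Σ x·lx·mx = 4.799; T = 4.799/2.015 = 2.38164…
r ≈ ln(R0)/T = ln(2.015)/2.38164… = 0.29418… → 0.294

0.294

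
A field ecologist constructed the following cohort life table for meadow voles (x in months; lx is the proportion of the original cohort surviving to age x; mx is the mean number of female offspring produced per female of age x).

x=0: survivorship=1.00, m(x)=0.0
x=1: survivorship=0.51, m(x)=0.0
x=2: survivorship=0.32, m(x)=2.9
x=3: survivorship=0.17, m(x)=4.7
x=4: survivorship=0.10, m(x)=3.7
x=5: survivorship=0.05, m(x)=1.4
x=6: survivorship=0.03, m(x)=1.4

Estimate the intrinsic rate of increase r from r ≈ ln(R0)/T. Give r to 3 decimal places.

0.276

R0 = Σ lx·mx = 0 + 0 + 0.928 + 0.799 + 0.37 + 0.07 + 0.042 = 2.209
Σ x·lx·mx = 6.335; T = 6.335/2.209 = 2.86781…
r ≈ ln(R0)/T = ln(2.209)/2.86781… = 0.27636… → 0.276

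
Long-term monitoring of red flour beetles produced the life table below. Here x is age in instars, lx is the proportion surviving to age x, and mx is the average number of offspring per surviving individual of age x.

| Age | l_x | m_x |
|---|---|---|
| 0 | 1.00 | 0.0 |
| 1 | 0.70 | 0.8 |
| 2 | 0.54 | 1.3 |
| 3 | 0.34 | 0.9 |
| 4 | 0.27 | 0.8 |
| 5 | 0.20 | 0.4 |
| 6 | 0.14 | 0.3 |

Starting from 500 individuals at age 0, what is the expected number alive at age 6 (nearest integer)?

Expected survivors = N0 · l_6 = 500 × 0.14 = 70 → 70

70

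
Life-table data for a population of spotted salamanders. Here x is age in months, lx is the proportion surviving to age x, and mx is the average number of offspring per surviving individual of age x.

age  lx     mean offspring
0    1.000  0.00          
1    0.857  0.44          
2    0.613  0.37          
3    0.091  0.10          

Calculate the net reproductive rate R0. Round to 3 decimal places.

0.613

lx·mx by age: 0, 0.37708, 0.22681, 0.0091
R0 = Σ lx·mx = 0.61299 → 0.613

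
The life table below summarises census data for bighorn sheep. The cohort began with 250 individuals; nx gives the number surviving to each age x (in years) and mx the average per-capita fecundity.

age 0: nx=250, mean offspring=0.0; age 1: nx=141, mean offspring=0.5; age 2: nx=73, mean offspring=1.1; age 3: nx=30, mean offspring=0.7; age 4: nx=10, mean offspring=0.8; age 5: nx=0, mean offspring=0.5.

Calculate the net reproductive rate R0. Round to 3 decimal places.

lx = nx/n0 = nx/250: 1, 0.564, 0.292, 0.12, 0.04, 0
lx·mx by age: 0, 0.282, 0.3212, 0.084, 0.032, 0
R0 = Σ lx·mx = 0.7192 → 0.719

0.719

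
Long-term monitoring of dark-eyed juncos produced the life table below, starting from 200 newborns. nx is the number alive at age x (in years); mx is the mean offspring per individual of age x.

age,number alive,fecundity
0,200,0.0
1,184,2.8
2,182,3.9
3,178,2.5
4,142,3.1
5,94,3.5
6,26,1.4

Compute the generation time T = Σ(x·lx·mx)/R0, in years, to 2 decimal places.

lx = nx/n0 = nx/200: 1, 0.92, 0.91, 0.89, 0.71, 0.47, 0.13
lx·mx: 0, 2.576, 3.549, 2.225, 2.201, 1.645, 0.182 → R0 = 12.378
x·lx·mx: 0, 2.576, 7.098, 6.675, 8.804, 8.225, 1.092 → Σ = 34.47
T = 34.47 / 12.378 = 2.784779… → 2.78

2.78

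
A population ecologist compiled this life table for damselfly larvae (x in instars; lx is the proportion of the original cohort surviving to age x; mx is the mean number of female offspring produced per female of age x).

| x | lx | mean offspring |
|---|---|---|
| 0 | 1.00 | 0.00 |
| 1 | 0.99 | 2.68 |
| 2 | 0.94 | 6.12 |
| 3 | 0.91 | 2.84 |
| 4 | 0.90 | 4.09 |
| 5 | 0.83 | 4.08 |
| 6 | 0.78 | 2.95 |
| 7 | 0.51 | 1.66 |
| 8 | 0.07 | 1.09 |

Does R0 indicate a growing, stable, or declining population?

growing

R0 = Σ lx·mx = 0 + 2.6532 + 5.7528 + 2.5844 + 3.681 + 3.3864 + 2.301 + 0.8466 + 0.0763 = 21.2817
R0 > 1, so the population is growing.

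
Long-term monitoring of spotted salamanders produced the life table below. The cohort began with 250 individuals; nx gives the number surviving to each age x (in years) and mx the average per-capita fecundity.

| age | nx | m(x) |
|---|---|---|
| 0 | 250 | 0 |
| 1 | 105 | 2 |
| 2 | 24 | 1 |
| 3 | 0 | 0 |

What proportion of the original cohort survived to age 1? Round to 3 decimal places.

l_1 = n_1/n_0 = 105/250 = 0.42 → 0.420

0.420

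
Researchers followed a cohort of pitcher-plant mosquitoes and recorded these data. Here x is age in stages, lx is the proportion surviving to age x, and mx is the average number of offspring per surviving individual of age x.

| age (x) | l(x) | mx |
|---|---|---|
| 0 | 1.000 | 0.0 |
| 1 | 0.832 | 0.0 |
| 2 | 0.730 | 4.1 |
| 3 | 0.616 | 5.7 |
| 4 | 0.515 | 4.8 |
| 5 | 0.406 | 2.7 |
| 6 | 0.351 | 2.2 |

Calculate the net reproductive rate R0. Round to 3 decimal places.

lx·mx by age: 0, 0, 2.993, 3.5112, 2.472, 1.0962, 0.7722
R0 = Σ lx·mx = 10.8446 → 10.845

10.845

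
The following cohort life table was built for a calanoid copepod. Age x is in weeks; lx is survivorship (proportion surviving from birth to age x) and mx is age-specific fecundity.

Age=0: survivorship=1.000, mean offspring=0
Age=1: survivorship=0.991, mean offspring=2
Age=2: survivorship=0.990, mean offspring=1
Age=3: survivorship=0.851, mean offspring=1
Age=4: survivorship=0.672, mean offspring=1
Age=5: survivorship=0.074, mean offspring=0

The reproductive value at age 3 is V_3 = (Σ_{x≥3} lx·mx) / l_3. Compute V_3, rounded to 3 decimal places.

lx·mx for x ≥ 3: 0.851, 0.672, 0 → sum = 1.523
V_3 = 1.523 / l_3 = 1.523 / 0.851 = 1.789659… → 1.790

1.790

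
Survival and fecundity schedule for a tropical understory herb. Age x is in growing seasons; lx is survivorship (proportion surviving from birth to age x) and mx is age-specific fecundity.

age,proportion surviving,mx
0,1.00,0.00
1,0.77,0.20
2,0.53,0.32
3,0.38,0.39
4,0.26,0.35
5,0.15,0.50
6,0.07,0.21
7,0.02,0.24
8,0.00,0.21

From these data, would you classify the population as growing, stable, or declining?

declining

R0 = Σ lx·mx = 0 + 0.154 + 0.1696 + 0.1482 + 0.091 + 0.075 + 0.0147 + 0.0048 + 0 = 0.6573
R0 < 1, so the population is declining.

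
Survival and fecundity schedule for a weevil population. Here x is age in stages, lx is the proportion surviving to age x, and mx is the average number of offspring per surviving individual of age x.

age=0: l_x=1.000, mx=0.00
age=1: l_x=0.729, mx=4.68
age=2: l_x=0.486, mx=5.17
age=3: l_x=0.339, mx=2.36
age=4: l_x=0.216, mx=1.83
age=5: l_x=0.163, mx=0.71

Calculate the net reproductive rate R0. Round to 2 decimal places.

lx·mx by age: 0, 3.41172, 2.51262, 0.80004, 0.39528, 0.11573
R0 = Σ lx·mx = 7.23539 → 7.24

7.24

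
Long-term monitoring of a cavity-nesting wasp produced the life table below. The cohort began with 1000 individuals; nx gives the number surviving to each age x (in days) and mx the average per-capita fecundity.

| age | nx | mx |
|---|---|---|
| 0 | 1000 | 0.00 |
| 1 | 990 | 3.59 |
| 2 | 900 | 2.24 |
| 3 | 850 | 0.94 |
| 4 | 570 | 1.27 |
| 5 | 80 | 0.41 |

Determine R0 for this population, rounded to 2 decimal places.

7.13

lx = nx/n0 = nx/1000: 1, 0.99, 0.9, 0.85, 0.57, 0.08
lx·mx by age: 0, 3.5541, 2.016, 0.799, 0.7239, 0.0328
R0 = Σ lx·mx = 7.1258 → 7.13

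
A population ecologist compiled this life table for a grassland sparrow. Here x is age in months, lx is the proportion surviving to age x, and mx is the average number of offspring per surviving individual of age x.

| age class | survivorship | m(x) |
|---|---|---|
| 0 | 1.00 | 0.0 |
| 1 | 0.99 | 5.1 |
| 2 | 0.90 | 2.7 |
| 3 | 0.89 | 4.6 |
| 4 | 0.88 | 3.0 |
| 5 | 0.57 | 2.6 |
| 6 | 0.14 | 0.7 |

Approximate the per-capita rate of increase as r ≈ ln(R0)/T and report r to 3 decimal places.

1.070

R0 = Σ lx·mx = 0 + 5.049 + 2.43 + 4.094 + 2.64 + 1.482 + 0.098 = 15.793
Σ x·lx·mx = 40.749; T = 40.749/15.793 = 2.58019…
r ≈ ln(R0)/T = ln(15.793)/2.58019… = 1.06952… → 1.070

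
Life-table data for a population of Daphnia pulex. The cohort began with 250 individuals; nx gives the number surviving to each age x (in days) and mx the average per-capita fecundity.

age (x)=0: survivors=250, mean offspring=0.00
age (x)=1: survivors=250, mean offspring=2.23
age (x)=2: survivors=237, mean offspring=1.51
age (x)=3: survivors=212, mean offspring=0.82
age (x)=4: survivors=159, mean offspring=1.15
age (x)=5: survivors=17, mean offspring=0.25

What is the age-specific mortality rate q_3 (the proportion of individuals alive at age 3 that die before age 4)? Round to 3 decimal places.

0.250

lx = nx/n0 = nx/250: 1, 1, 0.948, 0.848, 0.636, 0.068
q_3 = (l_3 − l_4) / l_3 = (0.848 − 0.636) / 0.848
     = 0.212 / 0.848 = 0.25 → 0.250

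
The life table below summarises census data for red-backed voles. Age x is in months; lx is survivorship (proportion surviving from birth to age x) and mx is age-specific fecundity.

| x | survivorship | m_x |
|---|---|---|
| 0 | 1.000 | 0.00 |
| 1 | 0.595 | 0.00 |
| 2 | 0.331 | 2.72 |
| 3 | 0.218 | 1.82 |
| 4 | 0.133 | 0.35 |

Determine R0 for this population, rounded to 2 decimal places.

1.34

lx·mx by age: 0, 0, 0.90032, 0.39676, 0.04655
R0 = Σ lx·mx = 1.34363 → 1.34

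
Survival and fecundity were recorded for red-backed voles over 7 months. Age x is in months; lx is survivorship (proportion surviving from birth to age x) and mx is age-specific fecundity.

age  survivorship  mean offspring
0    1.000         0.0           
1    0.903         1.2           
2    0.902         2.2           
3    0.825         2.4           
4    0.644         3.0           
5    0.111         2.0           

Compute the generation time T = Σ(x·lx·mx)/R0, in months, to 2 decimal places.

lx·mx: 0, 1.0836, 1.9844, 1.98, 1.932, 0.222 → R0 = 7.202
x·lx·mx: 0, 1.0836, 3.9688, 5.94, 7.728, 1.11 → Σ = 19.8304
T = 19.8304 / 7.202 = 2.753457… → 2.75

2.75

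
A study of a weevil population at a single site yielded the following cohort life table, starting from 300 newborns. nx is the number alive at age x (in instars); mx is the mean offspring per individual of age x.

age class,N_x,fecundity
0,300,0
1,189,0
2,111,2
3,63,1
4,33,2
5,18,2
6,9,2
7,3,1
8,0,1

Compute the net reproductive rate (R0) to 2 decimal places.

1.36

lx = nx/n0 = nx/300: 1, 0.63, 0.37, 0.21, 0.11, 0.06, 0.03, 0.01, 0
lx·mx by age: 0, 0, 0.74, 0.21, 0.22, 0.12, 0.06, 0.01, 0
R0 = Σ lx·mx = 1.36 → 1.36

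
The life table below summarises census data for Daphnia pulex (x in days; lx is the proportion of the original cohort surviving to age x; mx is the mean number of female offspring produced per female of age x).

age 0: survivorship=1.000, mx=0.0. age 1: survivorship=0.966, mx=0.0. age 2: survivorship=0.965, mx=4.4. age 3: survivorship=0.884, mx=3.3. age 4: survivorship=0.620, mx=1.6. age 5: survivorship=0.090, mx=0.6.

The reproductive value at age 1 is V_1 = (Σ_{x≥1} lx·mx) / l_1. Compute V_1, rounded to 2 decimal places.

8.50

lx·mx for x ≥ 1: 0, 4.246, 2.9172, 0.992, 0.054 → sum = 8.2092
V_1 = 8.2092 / l_1 = 8.2092 / 0.966 = 8.498137… → 8.50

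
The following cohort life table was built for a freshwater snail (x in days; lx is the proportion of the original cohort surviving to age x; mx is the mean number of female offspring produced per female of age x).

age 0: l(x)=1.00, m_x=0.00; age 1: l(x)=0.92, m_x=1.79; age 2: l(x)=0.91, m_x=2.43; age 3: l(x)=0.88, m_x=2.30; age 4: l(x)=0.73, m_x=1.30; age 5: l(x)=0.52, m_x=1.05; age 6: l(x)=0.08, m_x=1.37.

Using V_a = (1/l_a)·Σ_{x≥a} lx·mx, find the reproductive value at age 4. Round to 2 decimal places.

2.20

lx·mx for x ≥ 4: 0.949, 0.546, 0.1096 → sum = 1.6046
V_4 = 1.6046 / l_4 = 1.6046 / 0.73 = 2.198082… → 2.20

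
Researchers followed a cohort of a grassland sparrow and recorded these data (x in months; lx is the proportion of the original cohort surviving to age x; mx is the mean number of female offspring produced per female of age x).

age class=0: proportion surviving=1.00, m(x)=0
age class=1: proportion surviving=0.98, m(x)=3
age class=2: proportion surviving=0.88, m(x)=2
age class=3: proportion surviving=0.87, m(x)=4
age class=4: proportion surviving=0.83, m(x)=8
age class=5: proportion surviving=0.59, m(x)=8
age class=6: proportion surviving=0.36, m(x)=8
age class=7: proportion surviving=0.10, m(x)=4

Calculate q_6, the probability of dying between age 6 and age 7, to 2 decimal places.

0.72

q_6 = (l_6 − l_7) / l_6 = (0.36 − 0.1) / 0.36
     = 0.26 / 0.36 = 0.722222… → 0.72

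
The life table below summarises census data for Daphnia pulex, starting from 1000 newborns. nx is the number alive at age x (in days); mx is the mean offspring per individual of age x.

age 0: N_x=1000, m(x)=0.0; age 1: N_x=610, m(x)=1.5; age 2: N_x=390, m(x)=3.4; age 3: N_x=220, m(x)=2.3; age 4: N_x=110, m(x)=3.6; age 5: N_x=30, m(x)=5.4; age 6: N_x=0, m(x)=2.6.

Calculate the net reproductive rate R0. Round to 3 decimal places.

3.305

lx = nx/n0 = nx/1000: 1, 0.61, 0.39, 0.22, 0.11, 0.03, 0
lx·mx by age: 0, 0.915, 1.326, 0.506, 0.396, 0.162, 0
R0 = Σ lx·mx = 3.305 → 3.305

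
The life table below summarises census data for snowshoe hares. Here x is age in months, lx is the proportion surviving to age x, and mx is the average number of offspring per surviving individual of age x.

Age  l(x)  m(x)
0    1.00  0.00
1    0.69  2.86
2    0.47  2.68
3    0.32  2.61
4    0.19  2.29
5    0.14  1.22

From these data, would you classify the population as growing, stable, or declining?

growing

R0 = Σ lx·mx = 0 + 1.9734 + 1.2596 + 0.8352 + 0.4351 + 0.1708 = 4.6741
R0 > 1, so the population is growing.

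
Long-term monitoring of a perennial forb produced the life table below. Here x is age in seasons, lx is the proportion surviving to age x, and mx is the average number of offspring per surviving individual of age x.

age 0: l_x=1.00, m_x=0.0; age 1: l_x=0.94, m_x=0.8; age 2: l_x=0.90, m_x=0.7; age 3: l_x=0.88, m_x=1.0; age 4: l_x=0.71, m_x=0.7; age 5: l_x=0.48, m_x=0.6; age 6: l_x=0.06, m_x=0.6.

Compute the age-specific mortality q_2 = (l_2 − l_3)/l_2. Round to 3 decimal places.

q_2 = (l_2 − l_3) / l_2 = (0.9 − 0.88) / 0.9
     = 0.02 / 0.9 = 0.022222… → 0.022

0.022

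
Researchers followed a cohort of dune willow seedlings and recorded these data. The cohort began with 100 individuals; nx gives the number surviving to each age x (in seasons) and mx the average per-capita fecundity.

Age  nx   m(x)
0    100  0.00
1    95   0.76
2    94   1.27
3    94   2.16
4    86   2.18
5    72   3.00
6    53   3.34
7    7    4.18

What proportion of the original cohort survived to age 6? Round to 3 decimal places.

l_6 = n_6/n_0 = 53/100 = 0.53 → 0.530

0.530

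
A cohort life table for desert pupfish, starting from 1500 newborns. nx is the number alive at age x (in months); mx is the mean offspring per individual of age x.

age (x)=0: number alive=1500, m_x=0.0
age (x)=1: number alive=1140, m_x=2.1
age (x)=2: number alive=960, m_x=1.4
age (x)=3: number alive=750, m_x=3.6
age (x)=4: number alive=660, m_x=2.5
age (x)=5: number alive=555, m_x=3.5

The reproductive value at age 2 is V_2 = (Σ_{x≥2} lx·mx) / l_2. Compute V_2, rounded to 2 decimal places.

lx = nx/n0 = nx/1500: 1, 0.76, 0.64, 0.5, 0.44, 0.37
lx·mx for x ≥ 2: 0.896, 1.8, 1.1, 1.295 → sum = 5.091
V_2 = 5.091 / l_2 = 5.091 / 0.64 = 7.954688… → 7.95

7.95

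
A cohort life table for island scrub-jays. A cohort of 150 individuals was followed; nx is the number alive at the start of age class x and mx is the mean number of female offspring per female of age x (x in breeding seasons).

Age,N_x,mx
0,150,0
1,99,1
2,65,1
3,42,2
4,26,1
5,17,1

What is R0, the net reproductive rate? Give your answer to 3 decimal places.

lx = nx/n0 = nx/150: 1, 0.66, 0.43333…, 0.28, 0.17333…, 0.11333…
lx·mx by age: 0, 0.66, 0.433333…, 0.56, 0.173333…, 0.113333…
R0 = Σ lx·mx = 1.94… → 1.940

1.940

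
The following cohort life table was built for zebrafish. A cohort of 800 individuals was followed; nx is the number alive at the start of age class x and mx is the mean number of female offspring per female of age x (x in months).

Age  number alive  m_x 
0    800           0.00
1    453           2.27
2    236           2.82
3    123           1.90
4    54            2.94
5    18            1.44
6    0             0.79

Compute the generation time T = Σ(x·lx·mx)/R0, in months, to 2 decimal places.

1.81

lx = nx/n0 = nx/800: 1, 0.56625, 0.295, 0.15375, 0.0675, 0.0225, 0
lx·mx: 0, 1.285388…, 0.8319, 0.292125…, 0.19845, 0.0324, 0 → R0 = 2.640263…
x·lx·mx: 0, 1.285388…, 1.6638, 0.876375…, 0.7938, 0.162, 0 → Σ = 4.781363…
T = 4.781363… / 2.640263… = 1.810942… → 1.81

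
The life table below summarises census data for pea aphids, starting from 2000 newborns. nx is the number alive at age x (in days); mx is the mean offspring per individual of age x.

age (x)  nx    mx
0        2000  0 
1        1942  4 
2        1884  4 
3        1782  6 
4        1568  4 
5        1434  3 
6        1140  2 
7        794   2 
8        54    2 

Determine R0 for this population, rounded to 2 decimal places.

20.27

lx = nx/n0 = nx/2000: 1, 0.971, 0.942, 0.891, 0.784, 0.717, 0.57, 0.397, 0.027
lx·mx by age: 0, 3.884, 3.768, 5.346, 3.136, 2.151, 1.14, 0.794, 0.054
R0 = Σ lx·mx = 20.273 → 20.27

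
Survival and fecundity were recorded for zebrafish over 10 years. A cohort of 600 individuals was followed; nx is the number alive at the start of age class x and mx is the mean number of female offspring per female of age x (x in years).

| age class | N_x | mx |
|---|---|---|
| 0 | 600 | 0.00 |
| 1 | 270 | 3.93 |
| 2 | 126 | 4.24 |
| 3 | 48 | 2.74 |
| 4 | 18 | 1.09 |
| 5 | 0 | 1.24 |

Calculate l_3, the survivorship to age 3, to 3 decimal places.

l_3 = n_3/n_0 = 48/600 = 0.08 → 0.080

0.080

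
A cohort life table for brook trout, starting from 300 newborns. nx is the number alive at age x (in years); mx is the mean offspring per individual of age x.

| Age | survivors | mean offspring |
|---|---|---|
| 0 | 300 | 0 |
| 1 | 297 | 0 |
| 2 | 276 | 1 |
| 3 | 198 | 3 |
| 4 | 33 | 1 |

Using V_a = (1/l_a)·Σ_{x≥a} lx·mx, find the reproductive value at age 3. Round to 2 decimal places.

lx = nx/n0 = nx/300: 1, 0.99, 0.92, 0.66, 0.11
lx·mx for x ≥ 3: 1.98, 0.11 → sum = 2.09
V_3 = 2.09 / l_3 = 2.09 / 0.66 = 3.166667… → 3.17

3.17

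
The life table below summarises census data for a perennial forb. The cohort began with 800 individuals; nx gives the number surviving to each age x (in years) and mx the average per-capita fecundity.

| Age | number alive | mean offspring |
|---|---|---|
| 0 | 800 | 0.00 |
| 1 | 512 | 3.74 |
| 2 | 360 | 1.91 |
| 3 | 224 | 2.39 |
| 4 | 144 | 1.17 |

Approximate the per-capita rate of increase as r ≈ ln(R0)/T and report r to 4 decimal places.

lx = nx/n0 = nx/800: 1, 0.64, 0.45, 0.28, 0.18
R0 = Σ lx·mx = 0 + 2.3936 + 0.8595 + 0.6692 + 0.2106 = 4.1329
Σ x·lx·mx = 6.9626; T = 6.9626/4.1329 = 1.68468…
r ≈ ln(R0)/T = ln(4.1329)/1.68468… = 0.842286… → 0.8423

0.8423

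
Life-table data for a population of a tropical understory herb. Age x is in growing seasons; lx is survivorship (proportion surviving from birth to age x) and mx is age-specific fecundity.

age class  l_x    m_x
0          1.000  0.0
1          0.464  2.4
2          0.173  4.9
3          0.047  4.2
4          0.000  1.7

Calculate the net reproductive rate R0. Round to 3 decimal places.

lx·mx by age: 0, 1.1136, 0.8477, 0.1974, 0
R0 = Σ lx·mx = 2.1587 → 2.159

2.159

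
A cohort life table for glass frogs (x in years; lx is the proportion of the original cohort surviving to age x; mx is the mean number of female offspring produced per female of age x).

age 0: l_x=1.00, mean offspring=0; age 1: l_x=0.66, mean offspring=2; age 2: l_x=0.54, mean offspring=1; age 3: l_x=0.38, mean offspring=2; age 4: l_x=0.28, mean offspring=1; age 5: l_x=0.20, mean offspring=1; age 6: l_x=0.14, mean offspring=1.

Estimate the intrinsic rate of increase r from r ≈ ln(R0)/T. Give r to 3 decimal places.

0.499

R0 = Σ lx·mx = 0 + 1.32 + 0.54 + 0.76 + 0.28 + 0.2 + 0.14 = 3.24
Σ x·lx·mx = 7.64; T = 7.64/3.24 = 2.35802…
r ≈ ln(R0)/T = ln(3.24)/2.35802… = 0.49854… → 0.499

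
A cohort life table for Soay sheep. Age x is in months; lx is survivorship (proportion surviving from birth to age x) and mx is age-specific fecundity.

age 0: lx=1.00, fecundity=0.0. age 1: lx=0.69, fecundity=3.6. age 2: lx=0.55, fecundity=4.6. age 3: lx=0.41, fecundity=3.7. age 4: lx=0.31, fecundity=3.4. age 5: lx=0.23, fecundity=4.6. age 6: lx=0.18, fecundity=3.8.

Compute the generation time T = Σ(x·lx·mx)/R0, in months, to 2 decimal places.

lx·mx: 0, 2.484, 2.53, 1.517, 1.054, 1.058, 0.684 → R0 = 9.327
x·lx·mx: 0, 2.484, 5.06, 4.551, 4.216, 5.29, 4.104 → Σ = 25.705
T = 25.705 / 9.327 = 2.755977… → 2.76

2.76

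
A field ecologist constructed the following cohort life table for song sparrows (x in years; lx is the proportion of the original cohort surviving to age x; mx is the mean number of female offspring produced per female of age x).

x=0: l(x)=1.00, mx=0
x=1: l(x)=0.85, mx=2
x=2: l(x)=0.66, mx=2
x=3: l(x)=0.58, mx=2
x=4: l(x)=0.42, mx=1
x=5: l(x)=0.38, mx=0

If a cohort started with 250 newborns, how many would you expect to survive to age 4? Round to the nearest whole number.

105

Expected survivors = N0 · l_4 = 250 × 0.42 = 105 → 105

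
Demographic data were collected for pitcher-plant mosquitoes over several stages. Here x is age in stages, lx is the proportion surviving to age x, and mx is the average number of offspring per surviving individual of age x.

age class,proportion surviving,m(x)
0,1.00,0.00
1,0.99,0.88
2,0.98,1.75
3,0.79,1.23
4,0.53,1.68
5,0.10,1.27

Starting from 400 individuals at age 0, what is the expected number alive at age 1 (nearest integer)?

396

Expected survivors = N0 · l_1 = 400 × 0.99 = 396 → 396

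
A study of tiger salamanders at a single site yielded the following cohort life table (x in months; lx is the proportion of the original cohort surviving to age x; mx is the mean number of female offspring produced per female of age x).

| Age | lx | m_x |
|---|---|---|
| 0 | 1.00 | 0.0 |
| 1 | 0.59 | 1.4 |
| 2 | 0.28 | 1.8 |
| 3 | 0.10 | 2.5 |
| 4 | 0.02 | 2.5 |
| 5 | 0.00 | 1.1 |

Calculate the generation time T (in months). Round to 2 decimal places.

1.71

lx·mx: 0, 0.826, 0.504, 0.25, 0.05, 0 → R0 = 1.63
x·lx·mx: 0, 0.826, 1.008, 0.75, 0.2, 0 → Σ = 2.784
T = 2.784 / 1.63 = 1.707975… → 1.71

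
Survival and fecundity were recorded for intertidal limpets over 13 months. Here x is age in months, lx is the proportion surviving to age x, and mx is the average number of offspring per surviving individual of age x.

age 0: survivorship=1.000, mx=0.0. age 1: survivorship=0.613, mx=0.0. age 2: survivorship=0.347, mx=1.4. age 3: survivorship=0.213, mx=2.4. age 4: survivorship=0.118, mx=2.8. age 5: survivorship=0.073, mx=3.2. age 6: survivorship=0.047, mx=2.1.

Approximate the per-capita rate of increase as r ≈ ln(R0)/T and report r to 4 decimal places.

0.1505

R0 = Σ lx·mx = 0 + 0 + 0.4858 + 0.5112 + 0.3304 + 0.2336 + 0.0987 = 1.6597
Σ x·lx·mx = 5.587; T = 5.587/1.6597 = 3.36627…
r ≈ ln(R0)/T = ln(1.6597)/3.36627… = 0.150504… → 0.1505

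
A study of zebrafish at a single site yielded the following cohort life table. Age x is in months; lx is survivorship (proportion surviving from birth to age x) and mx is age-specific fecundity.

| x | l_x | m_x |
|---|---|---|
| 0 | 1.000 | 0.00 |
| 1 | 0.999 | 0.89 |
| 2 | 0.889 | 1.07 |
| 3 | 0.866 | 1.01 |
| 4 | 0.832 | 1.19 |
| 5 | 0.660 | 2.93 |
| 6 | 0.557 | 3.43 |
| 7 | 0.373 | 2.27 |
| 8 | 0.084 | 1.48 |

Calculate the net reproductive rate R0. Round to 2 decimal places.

lx·mx by age: 0, 0.88911, 0.95123, 0.87466, 0.99008, 1.9338, 1.91051, 0.84671, 0.12432
R0 = Σ lx·mx = 8.52042 → 8.52

8.52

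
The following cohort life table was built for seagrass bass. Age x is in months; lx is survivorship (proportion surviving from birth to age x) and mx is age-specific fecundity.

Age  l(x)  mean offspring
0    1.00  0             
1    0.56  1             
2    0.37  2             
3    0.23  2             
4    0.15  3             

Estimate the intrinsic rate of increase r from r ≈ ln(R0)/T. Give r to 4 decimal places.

0.3357

R0 = Σ lx·mx = 0 + 0.56 + 0.74 + 0.46 + 0.45 = 2.21
Σ x·lx·mx = 5.22; T = 5.22/2.21 = 2.36199…
r ≈ ln(R0)/T = ln(2.21)/2.36199… = 0.335731… → 0.3357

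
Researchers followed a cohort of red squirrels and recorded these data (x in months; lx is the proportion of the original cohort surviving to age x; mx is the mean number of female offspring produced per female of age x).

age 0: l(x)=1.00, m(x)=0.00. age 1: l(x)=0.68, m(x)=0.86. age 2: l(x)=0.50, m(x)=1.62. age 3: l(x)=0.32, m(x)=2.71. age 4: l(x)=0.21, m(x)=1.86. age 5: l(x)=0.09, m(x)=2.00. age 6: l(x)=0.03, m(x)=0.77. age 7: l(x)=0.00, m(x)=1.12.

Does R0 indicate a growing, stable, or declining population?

growing

R0 = Σ lx·mx = 0 + 0.5848 + 0.81 + 0.8672 + 0.3906 + 0.18 + 0.0231 + 0 = 2.8557
R0 > 1, so the population is growing.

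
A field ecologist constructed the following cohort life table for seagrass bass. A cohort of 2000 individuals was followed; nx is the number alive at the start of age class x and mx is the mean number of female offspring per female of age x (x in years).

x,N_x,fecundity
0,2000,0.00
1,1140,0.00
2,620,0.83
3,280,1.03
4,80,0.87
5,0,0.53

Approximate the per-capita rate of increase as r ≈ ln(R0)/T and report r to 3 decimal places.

lx = nx/n0 = nx/2000: 1, 0.57, 0.31, 0.14, 0.04, 0
R0 = Σ lx·mx = 0 + 0 + 0.2573 + 0.1442 + 0.0348 + 0 = 0.4363
Σ x·lx·mx = 1.0864; T = 1.0864/0.4363 = 2.49003…
r ≈ ln(R0)/T = ln(0.4363)/2.49003… = -0.3331… → -0.333

-0.333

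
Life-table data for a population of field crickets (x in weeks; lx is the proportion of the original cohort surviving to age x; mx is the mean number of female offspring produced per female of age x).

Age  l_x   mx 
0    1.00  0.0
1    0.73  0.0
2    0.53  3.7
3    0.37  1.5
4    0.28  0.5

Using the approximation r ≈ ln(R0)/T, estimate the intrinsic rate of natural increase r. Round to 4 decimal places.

0.4221

R0 = Σ lx·mx = 0 + 0 + 1.961 + 0.555 + 0.14 = 2.656
Σ x·lx·mx = 6.147; T = 6.147/2.656 = 2.31438…
r ≈ ln(R0)/T = ln(2.656)/2.31438… = 0.422066… → 0.4221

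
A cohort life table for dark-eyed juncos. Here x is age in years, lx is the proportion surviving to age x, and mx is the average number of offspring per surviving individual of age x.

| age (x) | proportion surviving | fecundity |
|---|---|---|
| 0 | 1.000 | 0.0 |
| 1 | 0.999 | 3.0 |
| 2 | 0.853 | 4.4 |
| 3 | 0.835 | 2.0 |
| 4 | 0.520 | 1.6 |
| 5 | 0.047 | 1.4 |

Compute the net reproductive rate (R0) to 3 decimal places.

9.318

lx·mx by age: 0, 2.997, 3.7532, 1.67, 0.832, 0.0658
R0 = Σ lx·mx = 9.318 → 9.318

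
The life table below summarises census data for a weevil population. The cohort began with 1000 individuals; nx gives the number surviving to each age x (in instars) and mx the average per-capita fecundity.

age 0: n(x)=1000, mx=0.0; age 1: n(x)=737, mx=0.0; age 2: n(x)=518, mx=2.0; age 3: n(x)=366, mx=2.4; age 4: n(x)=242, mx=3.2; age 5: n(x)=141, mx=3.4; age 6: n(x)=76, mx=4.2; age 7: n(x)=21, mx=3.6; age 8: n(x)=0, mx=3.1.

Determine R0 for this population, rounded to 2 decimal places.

lx = nx/n0 = nx/1000: 1, 0.737, 0.518, 0.366, 0.242, 0.141, 0.076, 0.021, 0
lx·mx by age: 0, 0, 1.036, 0.8784, 0.7744, 0.4794, 0.3192, 0.0756, 0
R0 = Σ lx·mx = 3.563 → 3.56

3.56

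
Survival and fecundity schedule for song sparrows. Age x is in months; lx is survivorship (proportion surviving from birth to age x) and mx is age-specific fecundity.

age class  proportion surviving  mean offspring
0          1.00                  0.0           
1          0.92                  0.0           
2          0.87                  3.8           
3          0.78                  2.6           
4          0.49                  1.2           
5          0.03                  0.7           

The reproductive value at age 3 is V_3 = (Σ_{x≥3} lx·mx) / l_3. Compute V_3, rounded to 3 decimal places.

3.381

lx·mx for x ≥ 3: 2.028, 0.588, 0.021 → sum = 2.637
V_3 = 2.637 / l_3 = 2.637 / 0.78 = 3.380769… → 3.381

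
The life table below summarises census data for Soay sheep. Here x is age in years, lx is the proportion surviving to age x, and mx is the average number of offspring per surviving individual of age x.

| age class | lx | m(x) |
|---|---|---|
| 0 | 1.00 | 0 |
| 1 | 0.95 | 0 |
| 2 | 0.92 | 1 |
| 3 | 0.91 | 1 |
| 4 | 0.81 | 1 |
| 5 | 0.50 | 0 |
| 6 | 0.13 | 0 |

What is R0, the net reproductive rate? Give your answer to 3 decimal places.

lx·mx by age: 0, 0, 0.92, 0.91, 0.81, 0, 0
R0 = Σ lx·mx = 2.64 → 2.640

2.640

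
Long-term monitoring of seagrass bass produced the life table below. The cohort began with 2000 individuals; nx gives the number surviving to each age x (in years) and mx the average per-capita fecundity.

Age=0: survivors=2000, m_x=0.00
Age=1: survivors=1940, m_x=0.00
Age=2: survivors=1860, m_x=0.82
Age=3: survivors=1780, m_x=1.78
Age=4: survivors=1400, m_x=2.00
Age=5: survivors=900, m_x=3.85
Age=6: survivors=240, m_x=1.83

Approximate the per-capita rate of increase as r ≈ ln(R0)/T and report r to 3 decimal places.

0.454

lx = nx/n0 = nx/2000: 1, 0.97, 0.93, 0.89, 0.7, 0.45, 0.12
R0 = Σ lx·mx = 0 + 0 + 0.7626 + 1.5842 + 1.4 + 1.7325 + 0.2196 = 5.6989
Σ x·lx·mx = 21.8579; T = 21.8579/5.6989 = 3.83546…
r ≈ ln(R0)/T = ln(5.6989)/3.83546… = 0.45373… → 0.454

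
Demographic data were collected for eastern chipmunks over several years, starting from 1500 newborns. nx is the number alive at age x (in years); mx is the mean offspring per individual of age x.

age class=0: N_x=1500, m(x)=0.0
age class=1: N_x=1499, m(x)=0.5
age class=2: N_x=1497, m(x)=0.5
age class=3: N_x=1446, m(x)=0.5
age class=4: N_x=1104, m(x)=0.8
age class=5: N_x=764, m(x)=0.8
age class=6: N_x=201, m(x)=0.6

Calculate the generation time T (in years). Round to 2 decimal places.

lx = nx/n0 = nx/1500: 1, 0.99933…, 0.998, 0.964, 0.736, 0.50933…, 0.134
lx·mx: 0, 0.499667…, 0.499, 0.482, 0.5888, 0.407467…, 0.0804 → R0 = 2.557333…
x·lx·mx: 0, 0.499667…, 0.998, 1.446, 2.3552, 2.037333…, 0.4824 → Σ = 7.8186…
T = 7.8186… / 2.557333… = 3.057325… → 3.06

3.06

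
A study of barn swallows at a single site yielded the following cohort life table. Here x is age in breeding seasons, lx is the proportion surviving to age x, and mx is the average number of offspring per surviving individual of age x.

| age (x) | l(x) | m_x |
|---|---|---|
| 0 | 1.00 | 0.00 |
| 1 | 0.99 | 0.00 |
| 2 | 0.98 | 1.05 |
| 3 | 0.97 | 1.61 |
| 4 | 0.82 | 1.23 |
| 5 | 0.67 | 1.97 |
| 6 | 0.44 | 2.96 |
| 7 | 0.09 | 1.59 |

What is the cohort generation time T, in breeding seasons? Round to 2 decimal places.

lx·mx: 0, 0, 1.029, 1.5617, 1.0086, 1.3199, 1.3024, 0.1431 → R0 = 6.3647
x·lx·mx: 0, 0, 2.058, 4.6851, 4.0344, 6.5995, 7.8144, 1.0017 → Σ = 26.1931
T = 26.1931 / 6.3647 = 4.115371… → 4.12

4.12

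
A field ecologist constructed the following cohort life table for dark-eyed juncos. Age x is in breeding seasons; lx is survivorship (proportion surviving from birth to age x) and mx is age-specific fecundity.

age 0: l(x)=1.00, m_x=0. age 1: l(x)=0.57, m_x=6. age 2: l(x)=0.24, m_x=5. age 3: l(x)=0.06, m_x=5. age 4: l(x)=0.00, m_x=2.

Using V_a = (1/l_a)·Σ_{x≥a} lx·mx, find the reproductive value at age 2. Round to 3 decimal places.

6.250

lx·mx for x ≥ 2: 1.2, 0.3, 0 → sum = 1.5
V_2 = 1.5 / l_2 = 1.5 / 0.24 = 6.25 → 6.250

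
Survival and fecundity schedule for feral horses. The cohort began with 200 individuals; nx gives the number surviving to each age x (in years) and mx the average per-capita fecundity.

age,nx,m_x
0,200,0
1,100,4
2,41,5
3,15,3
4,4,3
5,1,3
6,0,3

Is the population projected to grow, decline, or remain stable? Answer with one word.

growing

lx = nx/n0 = nx/200: 1, 0.5, 0.205, 0.075, 0.02, 0.005, 0
R0 = Σ lx·mx = 0 + 2 + 1.025 + 0.225 + 0.06 + 0.015 + 0 = 3.325
R0 > 1, so the population is growing.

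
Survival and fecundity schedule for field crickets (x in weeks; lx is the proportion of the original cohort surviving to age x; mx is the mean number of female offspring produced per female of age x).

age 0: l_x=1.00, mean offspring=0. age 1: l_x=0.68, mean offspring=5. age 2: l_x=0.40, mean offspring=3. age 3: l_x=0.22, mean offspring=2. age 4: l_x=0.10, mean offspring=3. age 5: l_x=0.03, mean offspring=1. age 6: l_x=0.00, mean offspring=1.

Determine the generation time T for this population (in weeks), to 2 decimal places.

1.58

lx·mx: 0, 3.4, 1.2, 0.44, 0.3, 0.03, 0 → R0 = 5.37
x·lx·mx: 0, 3.4, 2.4, 1.32, 1.2, 0.15, 0 → Σ = 8.47
T = 8.47 / 5.37 = 1.577281… → 1.58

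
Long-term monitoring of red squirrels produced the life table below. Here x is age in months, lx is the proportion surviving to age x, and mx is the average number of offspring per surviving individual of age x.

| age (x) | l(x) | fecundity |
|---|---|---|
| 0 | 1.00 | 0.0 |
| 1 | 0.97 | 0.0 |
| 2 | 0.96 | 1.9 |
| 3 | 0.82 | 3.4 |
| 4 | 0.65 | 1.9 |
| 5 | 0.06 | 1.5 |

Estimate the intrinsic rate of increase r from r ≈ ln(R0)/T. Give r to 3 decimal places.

R0 = Σ lx·mx = 0 + 0 + 1.824 + 2.788 + 1.235 + 0.09 = 5.937
Σ x·lx·mx = 17.402; T = 17.402/5.937 = 2.93111…
r ≈ ln(R0)/T = ln(5.937)/2.93111… = 0.60769… → 0.608

0.608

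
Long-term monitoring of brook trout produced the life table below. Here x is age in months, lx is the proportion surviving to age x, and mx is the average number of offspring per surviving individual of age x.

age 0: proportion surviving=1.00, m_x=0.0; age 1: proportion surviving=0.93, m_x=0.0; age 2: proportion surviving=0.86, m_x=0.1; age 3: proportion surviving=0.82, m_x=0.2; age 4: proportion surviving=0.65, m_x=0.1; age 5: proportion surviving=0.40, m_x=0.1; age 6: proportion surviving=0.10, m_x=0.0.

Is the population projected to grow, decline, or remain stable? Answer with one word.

declining

R0 = Σ lx·mx = 0 + 0 + 0.086 + 0.164 + 0.065 + 0.04 + 0 = 0.355
R0 < 1, so the population is declining.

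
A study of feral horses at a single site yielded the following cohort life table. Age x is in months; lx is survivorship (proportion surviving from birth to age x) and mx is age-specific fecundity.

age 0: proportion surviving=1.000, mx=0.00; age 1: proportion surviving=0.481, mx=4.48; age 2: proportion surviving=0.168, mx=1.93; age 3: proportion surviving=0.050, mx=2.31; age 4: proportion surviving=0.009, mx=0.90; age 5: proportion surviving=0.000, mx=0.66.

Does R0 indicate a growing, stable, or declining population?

growing

R0 = Σ lx·mx = 0 + 2.15488 + 0.32424 + 0.1155 + 0.0081 + 0 = 2.60272
R0 > 1, so the population is growing.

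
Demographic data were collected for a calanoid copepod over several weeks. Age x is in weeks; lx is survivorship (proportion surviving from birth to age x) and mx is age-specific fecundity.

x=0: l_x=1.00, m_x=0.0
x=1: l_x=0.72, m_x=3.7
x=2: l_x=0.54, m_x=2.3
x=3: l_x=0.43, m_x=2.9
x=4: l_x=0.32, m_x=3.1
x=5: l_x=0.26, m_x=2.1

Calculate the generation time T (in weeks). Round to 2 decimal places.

2.33

lx·mx: 0, 2.664, 1.242, 1.247, 0.992, 0.546 → R0 = 6.691
x·lx·mx: 0, 2.664, 2.484, 3.741, 3.968, 2.73 → Σ = 15.587
T = 15.587 / 6.691 = 2.329547… → 2.33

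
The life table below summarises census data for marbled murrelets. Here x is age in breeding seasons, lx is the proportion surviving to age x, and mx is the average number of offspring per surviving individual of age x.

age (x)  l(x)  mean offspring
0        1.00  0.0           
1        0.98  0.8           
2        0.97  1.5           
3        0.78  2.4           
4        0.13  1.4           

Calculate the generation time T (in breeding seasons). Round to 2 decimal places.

lx·mx: 0, 0.784, 1.455, 1.872, 0.182 → R0 = 4.293
x·lx·mx: 0, 0.784, 2.91, 5.616, 0.728 → Σ = 10.038
T = 10.038 / 4.293 = 2.338225… → 2.34

2.34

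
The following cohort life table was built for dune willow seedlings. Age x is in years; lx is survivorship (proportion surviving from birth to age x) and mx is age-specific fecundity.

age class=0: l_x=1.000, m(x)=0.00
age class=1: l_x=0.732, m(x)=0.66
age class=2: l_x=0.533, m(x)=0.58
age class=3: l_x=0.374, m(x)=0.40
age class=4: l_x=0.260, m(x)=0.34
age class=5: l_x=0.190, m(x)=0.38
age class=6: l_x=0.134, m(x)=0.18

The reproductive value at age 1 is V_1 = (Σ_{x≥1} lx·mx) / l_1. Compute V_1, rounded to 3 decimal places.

lx·mx for x ≥ 1: 0.48312, 0.30914, 0.1496, 0.0884, 0.0722, 0.02412 → sum = 1.12658
V_1 = 1.12658 / l_1 = 1.12658 / 0.732 = 1.539044… → 1.539

1.539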